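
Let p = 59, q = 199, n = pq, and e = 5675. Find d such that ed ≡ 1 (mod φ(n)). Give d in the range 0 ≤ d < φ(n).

6599

φ(n) = (p−1)(q−1) = 58·198 = 11484.
Need d with 5675·d ≡ 1 (mod 11484). Apply the extended Euclidean algorithm:
11484 = 2·5675 + 134
5675 = 42·134 + 47
134 = 2·47 + 40
47 = 1·40 + 7
40 = 5·7 + 5
7 = 1·5 + 2
5 = 2·2 + 1
2 = 2·1 + 0
Back-substitute:
1 = 5 − 2·2
1 = −2·7 + 3·5
1 = 3·40 − 17·7
1 = −17·47 + 20·40
1 = 20·134 − 57·47
1 = −57·5675 + 2414·134
1 = 2414·11484 − 4885·5675
So 5675·(-4885) ≡ 1 (mod 11484), hence d ≡ -4885 ≡ 6599 (mod 11484).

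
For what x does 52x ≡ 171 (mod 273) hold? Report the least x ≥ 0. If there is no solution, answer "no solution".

no solution

gcd(52, 273):
273 = 5·52 + 13
52 = 4·13 + 0
gcd = 13, but 13 ∤ 171, so the congruence has no solution.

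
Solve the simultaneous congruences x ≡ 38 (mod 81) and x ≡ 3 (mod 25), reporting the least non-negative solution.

1253

Write x = 38 + 81·k. Then 81·k ≡ 3 − 38 ≡ 15 (mod 25).
Need 81⁻¹ mod 25. Extended Euclid on (25, 6):
25 = 4×6 + 1
6 = 6×1 + 0
Back-substitute:
1 = 25 − 4·6
81⁻¹ ≡ 21 (mod 25), so k ≡ 21·15 ≡ 15 (mod 25).
x = 38 + 81·15 = 1253.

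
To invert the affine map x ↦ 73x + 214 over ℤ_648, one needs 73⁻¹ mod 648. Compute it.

577

gcd(648, 73) by repeated division:
648 = 8·73 + 64
73 = 1·64 + 9
64 = 7·9 + 1
9 = 9·1 + 0
The gcd is 1. Working backward:
1 = 64 − 7·9
1 = −7·73 + 8·64
1 = 8·648 − 71·73
So 73·(-71) ≡ 1 (mod 648), and -71 ≡ 577 (mod 648).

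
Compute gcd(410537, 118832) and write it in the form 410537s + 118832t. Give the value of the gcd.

1

Euclidean algorithm:
410537 = 3*118832 + 54041
118832 = 2*54041 + 10750
54041 = 5*10750 + 291
10750 = 36*291 + 274
291 = 1*274 + 17
274 = 16*17 + 2
17 = 8*2 + 1
2 = 2*1 + 0
gcd(410537, 118832) = 1.
Back-substituting:
1 = 17 − 8·2
1 = −8·274 + 129·17
1 = 129·291 − 137·274
1 = −137·10750 + 5061·291
1 = 5061·54041 − 25442·10750
1 = −25442·118832 + 55945·54041
1 = 55945·410537 − 193277·118832
So 1 = (55945)·410537 + (-193277)·118832.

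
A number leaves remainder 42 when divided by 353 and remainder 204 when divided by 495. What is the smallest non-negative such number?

Write x = 42 + 353·k. Then 353·k ≡ 204 − 42 ≡ 162 (mod 495).
Need 353⁻¹ mod 495. Extended Euclid on (495, 353):
495 = 1·353 + 142
353 = 2·142 + 69
142 = 2·69 + 4
69 = 17·4 + 1
4 = 4·1 + 0
Back-substitute:
1 = 69 − 17·4
1 = −17·142 + 35·69
1 = 35·353 − 87·142
1 = −87·495 + 122·353
353⁻¹ ≡ 122 (mod 495), so k ≡ 122·162 ≡ 459 (mod 495).
x = 42 + 353·459 = 162069.

162069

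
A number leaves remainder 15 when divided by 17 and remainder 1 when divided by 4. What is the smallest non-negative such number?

49

Write x = 15 + 17·k. Then 17·k ≡ 1 − 15 ≡ 2 (mod 4).
Need 17⁻¹ mod 4. Extended Euclid on (4, 1):
4 = 4×1 + 0
17⁻¹ ≡ 1 (mod 4), so k ≡ 1·2 ≡ 2 (mod 4).
x = 15 + 17·2 = 49.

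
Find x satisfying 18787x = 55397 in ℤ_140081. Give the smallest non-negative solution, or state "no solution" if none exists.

87726

First find gcd(18787, 140081):
140081 = 7*18787 + 8572
18787 = 2*8572 + 1643
8572 = 5*1643 + 357
1643 = 4*357 + 215
357 = 1*215 + 142
215 = 1*142 + 73
142 = 1*73 + 69
73 = 1*69 + 4
69 = 17*4 + 1
4 = 4*1 + 0
gcd = 1, so a unique solution mod 140081 exists.
Back-substitute for the Bézout coefficients:
1 = 69 − 17·4
1 = −17·73 + 18·69
1 = 18·142 − 35·73
1 = −35·215 + 53·142
1 = 53·357 − 88·215
1 = −88·1643 + 405·357
1 = 405·8572 − 2113·1643
1 = −2113·18787 + 4631·8572
1 = 4631·140081 − 34530·18787
So 18787·(-34530) ≡ 1 (mod 140081), giving 18787⁻¹ ≡ 105551.
x ≡ 18787⁻¹·55397 ≡ 105551·55397 ≡ 87726 (mod 140081).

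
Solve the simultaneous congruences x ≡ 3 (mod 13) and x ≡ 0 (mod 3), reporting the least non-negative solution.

Write x = 3 + 13·k. Then 13·k ≡ 0 − 3 ≡ 0 (mod 3).
Need 13⁻¹ mod 3. Extended Euclid on (3, 1):
3 = 3*1 + 0
13⁻¹ ≡ 1 (mod 3), so k ≡ 1·0 ≡ 0 (mod 3).
x = 3 + 13·0 = 3.

3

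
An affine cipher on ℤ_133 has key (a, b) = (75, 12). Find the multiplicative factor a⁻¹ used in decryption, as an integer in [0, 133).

94

Run Euclid on (133, 75):
133 = 1×75 + 58
75 = 1×58 + 17
58 = 3×17 + 7
17 = 2×7 + 3
7 = 2×3 + 1
3 = 3×1 + 0
The gcd is 1. Working backward:
1 = 7 − 2·3
1 = −2·17 + 5·7
1 = 5·58 − 17·17
1 = −17·75 + 22·58
1 = 22·133 − 39·75
Hence 75⁻¹ ≡ -39 ≡ 94 (mod 133).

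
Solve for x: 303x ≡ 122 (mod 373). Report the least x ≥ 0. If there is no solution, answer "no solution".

286

First find gcd(303, 373):
373 = 1×303 + 70
303 = 4×70 + 23
70 = 3×23 + 1
23 = 23×1 + 0
gcd = 1, so a unique solution mod 373 exists.
Back-substitute for the Bézout coefficients:
1 = 70 − 3·23
1 = −3·303 + 13·70
1 = 13·373 − 16·303
So 303·(-16) ≡ 1 (mod 373), giving 303⁻¹ ≡ 357.
x ≡ 303⁻¹·122 ≡ 357·122 ≡ 286 (mod 373).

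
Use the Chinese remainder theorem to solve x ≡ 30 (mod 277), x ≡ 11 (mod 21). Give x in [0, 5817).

3077

Write x = 30 + 277·k. Then 277·k ≡ 11 − 30 ≡ 2 (mod 21).
Need 277⁻¹ mod 21. Extended Euclid on (21, 4):
21 = 5·4 + 1
4 = 4·1 + 0
Back-substitute:
1 = 21 − 5·4
277⁻¹ ≡ 16 (mod 21), so k ≡ 16·2 ≡ 11 (mod 21).
x = 30 + 277·11 = 3077.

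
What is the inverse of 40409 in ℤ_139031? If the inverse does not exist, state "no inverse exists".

Apply the Euclidean algorithm to 139031 and 40409:
139031 = 3×40409 + 17804
40409 = 2×17804 + 4801
17804 = 3×4801 + 3401
4801 = 1×3401 + 1400
3401 = 2×1400 + 601
1400 = 2×601 + 198
601 = 3×198 + 7
198 = 28×7 + 2
7 = 3×2 + 1
2 = 2×1 + 0
gcd = 1, so the inverse exists. Back-substitute:
1 = 7 − 3·2
1 = −3·198 + 85·7
1 = 85·601 − 258·198
1 = −258·1400 + 601·601
1 = 601·3401 − 1460·1400
1 = −1460·4801 + 2061·3401
1 = 2061·17804 − 7643·4801
1 = −7643·40409 + 17347·17804
1 = 17347·139031 − 59684·40409
Hence 40409⁻¹ ≡ -59684 ≡ 79347 (mod 139031).

79347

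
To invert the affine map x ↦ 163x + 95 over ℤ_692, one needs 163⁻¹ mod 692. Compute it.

gcd(692, 163) by repeated division:
692 = 4×163 + 40
163 = 4×40 + 3
40 = 13×3 + 1
3 = 3×1 + 0
gcd = 1, so the inverse exists. Back-substitute:
1 = 40 − 13·3
1 = −13·163 + 53·40
1 = 53·692 − 225·163
So 163·(-225) ≡ 1 (mod 692), and -225 ≡ 467 (mod 692).

467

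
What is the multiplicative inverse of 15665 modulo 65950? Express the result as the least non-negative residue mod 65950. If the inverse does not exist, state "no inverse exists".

no inverse exists

Compute gcd(15665, 65950):
65950 = 4*15665 + 3290
15665 = 4*3290 + 2505
3290 = 1*2505 + 785
2505 = 3*785 + 150
785 = 5*150 + 35
150 = 4*35 + 10
35 = 3*10 + 5
10 = 2*5 + 0
Since gcd = 5 > 1, 15665 is not a unit mod 65950.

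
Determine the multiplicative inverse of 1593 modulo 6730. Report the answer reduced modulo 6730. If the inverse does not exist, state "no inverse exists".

3177

Run Euclid on (6730, 1593):
6730 = 4·1593 + 358
1593 = 4·358 + 161
358 = 2·161 + 36
161 = 4·36 + 17
36 = 2·17 + 2
17 = 8·2 + 1
2 = 2·1 + 0
The gcd is 1. Working backward:
1 = 17 − 8·2
1 = −8·36 + 17·17
1 = 17·161 − 76·36
1 = −76·358 + 169·161
1 = 169·1593 − 752·358
1 = −752·6730 + 3177·1593
So 1593·3177 ≡ 1 (mod 6730).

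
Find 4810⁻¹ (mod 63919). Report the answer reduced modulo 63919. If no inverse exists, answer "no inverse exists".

Extended Euclidean algorithm:
63919 = 13·4810 + 1389
4810 = 3·1389 + 643
1389 = 2·643 + 103
643 = 6·103 + 25
103 = 4·25 + 3
25 = 8·3 + 1
3 = 3·1 + 0
The gcd is 1. Working backward:
1 = 25 − 8·3
1 = −8·103 + 33·25
1 = 33·643 − 206·103
1 = −206·1389 + 445·643
1 = 445·4810 − 1541·1389
1 = −1541·63919 + 20478·4810
So 4810·20478 ≡ 1 (mod 63919).

20478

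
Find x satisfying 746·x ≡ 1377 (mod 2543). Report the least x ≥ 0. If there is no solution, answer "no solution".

First find gcd(746, 2543):
2543 = 3*746 + 305
746 = 2*305 + 136
305 = 2*136 + 33
136 = 4*33 + 4
33 = 8*4 + 1
4 = 4*1 + 0
gcd = 1, so a unique solution mod 2543 exists.
Back-substitute for the Bézout coefficients:
1 = 33 − 8·4
1 = −8·136 + 33·33
1 = 33·305 − 74·136
1 = −74·746 + 181·305
1 = 181·2543 − 617·746
So 746·(-617) ≡ 1 (mod 2543), giving 746⁻¹ ≡ 1926.
x ≡ 746⁻¹·1377 ≡ 1926·1377 ≡ 2296 (mod 2543).

2296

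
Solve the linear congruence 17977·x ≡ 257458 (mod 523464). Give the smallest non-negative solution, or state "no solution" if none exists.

First find gcd(17977, 523464):
523464 = 29·17977 + 2131
17977 = 8·2131 + 929
2131 = 2·929 + 273
929 = 3·273 + 110
273 = 2·110 + 53
110 = 2·53 + 4
53 = 13·4 + 1
4 = 4·1 + 0
gcd = 1, so a unique solution mod 523464 exists.
Back-substitute for the Bézout coefficients:
1 = 53 − 13·4
1 = −13·110 + 27·53
1 = 27·273 − 67·110
1 = −67·929 + 228·273
1 = 228·2131 − 523·929
1 = −523·17977 + 4412·2131
1 = 4412·523464 − 128471·17977
So 17977·(-128471) ≡ 1 (mod 523464), giving 17977⁻¹ ≡ 394993.
x ≡ 17977⁻¹·257458 ≡ 394993·257458 ≡ 233050 (mod 523464).

233050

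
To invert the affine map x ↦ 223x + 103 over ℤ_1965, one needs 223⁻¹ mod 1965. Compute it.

1357

Apply the Euclidean algorithm to 1965 and 223:
1965 = 8*223 + 181
223 = 1*181 + 42
181 = 4*42 + 13
42 = 3*13 + 3
13 = 4*3 + 1
3 = 3*1 + 0
gcd = 1, so the inverse exists. Back-substitute:
1 = 13 − 4·3
1 = −4·42 + 13·13
1 = 13·181 − 56·42
1 = −56·223 + 69·181
1 = 69·1965 − 608·223
Thus 223·(-608) ≡ 1 (mod 1965); reducing, -608 mod 1965 = 1357.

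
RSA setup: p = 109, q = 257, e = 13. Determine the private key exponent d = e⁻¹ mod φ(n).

19141

φ(n) = (p−1)(q−1) = 108·256 = 27648.
Need d with 13·d ≡ 1 (mod 27648). Apply the extended Euclidean algorithm:
27648 = 2126·13 + 10
13 = 1·10 + 3
10 = 3·3 + 1
3 = 3·1 + 0
Back-substitute:
1 = 10 − 3·3
1 = −3·13 + 4·10
1 = 4·27648 − 8507·13
So 13·(-8507) ≡ 1 (mod 27648), hence d ≡ -8507 ≡ 19141 (mod 27648).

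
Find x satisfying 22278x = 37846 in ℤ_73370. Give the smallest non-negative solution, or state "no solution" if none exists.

3137

First find gcd(22278, 73370):
73370 = 3×22278 + 6536
22278 = 3×6536 + 2670
6536 = 2×2670 + 1196
2670 = 2×1196 + 278
1196 = 4×278 + 84
278 = 3×84 + 26
84 = 3×26 + 6
26 = 4×6 + 2
6 = 3×2 + 0
gcd = 2 and 2 | 37846, so solutions exist. Divide through by 2: 11139x ≡ 18923 (mod 36685).
Now find 11139⁻¹ mod 36685:
36685 = 3×11139 + 3268
11139 = 3×3268 + 1335
3268 = 2×1335 + 598
1335 = 2×598 + 139
598 = 4×139 + 42
139 = 3×42 + 13
42 = 3×13 + 3
13 = 4×3 + 1
3 = 3×1 + 0
Back-substitute:
1 = 13 − 4·3
1 = −4·42 + 13·13
1 = 13·139 − 43·42
1 = −43·598 + 185·139
1 = 185·1335 − 413·598
1 = −413·3268 + 1011·1335
1 = 1011·11139 − 3446·3268
1 = −3446·36685 + 11349·11139
So 11139⁻¹ ≡ 11349 (mod 36685).
Then x ≡ 11349·18923 ≡ 3137 (mod 36685); the smallest non-negative solution is x = 3137.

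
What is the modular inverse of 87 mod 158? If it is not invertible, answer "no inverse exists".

89

gcd(158, 87) by repeated division:
158 = 1*87 + 71
87 = 1*71 + 16
71 = 4*16 + 7
16 = 2*7 + 2
7 = 3*2 + 1
2 = 2*1 + 0
gcd = 1, so the inverse exists. Back-substitute:
1 = 7 − 3·2
1 = −3·16 + 7·7
1 = 7·71 − 31·16
1 = −31·87 + 38·71
1 = 38·158 − 69·87
So 87·(-69) ≡ 1 (mod 158), and -69 ≡ 89 (mod 158).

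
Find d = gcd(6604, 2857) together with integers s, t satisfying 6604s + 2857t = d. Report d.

Euclidean algorithm:
6604 = 2*2857 + 890
2857 = 3*890 + 187
890 = 4*187 + 142
187 = 1*142 + 45
142 = 3*45 + 7
45 = 6*7 + 3
7 = 2*3 + 1
3 = 3*1 + 0
gcd(6604, 2857) = 1.
Back-substituting:
1 = 7 − 2·3
1 = −2·45 + 13·7
1 = 13·142 − 41·45
1 = −41·187 + 54·142
1 = 54·890 − 257·187
1 = −257·2857 + 825·890
1 = 825·6604 − 1907·2857
So 1 = (825)·6604 + (-1907)·2857.

1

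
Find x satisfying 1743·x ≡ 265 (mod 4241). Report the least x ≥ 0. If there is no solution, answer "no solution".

First find gcd(1743, 4241):
4241 = 2×1743 + 755
1743 = 2×755 + 233
755 = 3×233 + 56
233 = 4×56 + 9
56 = 6×9 + 2
9 = 4×2 + 1
2 = 2×1 + 0
gcd = 1, so a unique solution mod 4241 exists.
Back-substitute for the Bézout coefficients:
1 = 9 − 4·2
1 = −4·56 + 25·9
1 = 25·233 − 104·56
1 = −104·755 + 337·233
1 = 337·1743 − 778·755
1 = −778·4241 + 1893·1743
So 1743·(1893) ≡ 1 (mod 4241), giving 1743⁻¹ ≡ 1893.
x ≡ 1743⁻¹·265 ≡ 1893·265 ≡ 1207 (mod 4241).

1207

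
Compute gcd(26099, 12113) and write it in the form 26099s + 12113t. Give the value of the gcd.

1

Repeated division:
26099 = 2×12113 + 1873
12113 = 6×1873 + 875
1873 = 2×875 + 123
875 = 7×123 + 14
123 = 8×14 + 11
14 = 1×11 + 3
11 = 3×3 + 2
3 = 1×2 + 1
2 = 2×1 + 0
gcd(26099, 12113) = 1.
Express as a combination:
1 = 3 − 2
1 = −11 + 4·3
1 = 4·14 − 5·11
1 = −5·123 + 44·14
1 = 44·875 − 313·123
1 = −313·1873 + 670·875
1 = 670·12113 − 4333·1873
1 = −4333·26099 + 9336·12113
So 1 = (-4333)·26099 + (9336)·12113.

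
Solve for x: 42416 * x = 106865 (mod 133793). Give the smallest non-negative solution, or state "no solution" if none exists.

3835

First find gcd(42416, 133793):
133793 = 3×42416 + 6545
42416 = 6×6545 + 3146
6545 = 2×3146 + 253
3146 = 12×253 + 110
253 = 2×110 + 33
110 = 3×33 + 11
33 = 3×11 + 0
gcd = 11 and 11 | 106865, so solutions exist. Divide through by 11: 3856x ≡ 9715 (mod 12163).
Now find 3856⁻¹ mod 12163:
12163 = 3·3856 + 595
3856 = 6·595 + 286
595 = 2·286 + 23
286 = 12·23 + 10
23 = 2·10 + 3
10 = 3·3 + 1
3 = 3·1 + 0
Back-substitute:
1 = 10 − 3·3
1 = −3·23 + 7·10
1 = 7·286 − 87·23
1 = −87·595 + 181·286
1 = 181·3856 − 1173·595
1 = −1173·12163 + 3700·3856
So 3856⁻¹ ≡ 3700 (mod 12163).
Then x ≡ 3700·9715 ≡ 3835 (mod 12163); the smallest non-negative solution is x = 3835.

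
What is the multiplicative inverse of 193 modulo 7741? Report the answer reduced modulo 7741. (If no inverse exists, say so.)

5896

Extended Euclidean algorithm:
7741 = 40*193 + 21
193 = 9*21 + 4
21 = 5*4 + 1
4 = 4*1 + 0
Since gcd(193, 7741) = 1, back-substitute to write 1 as a combination:
1 = 21 − 5·4
1 = −5·193 + 46·21
1 = 46·7741 − 1845·193
So 193·(-1845) ≡ 1 (mod 7741), and -1845 ≡ 5896 (mod 7741).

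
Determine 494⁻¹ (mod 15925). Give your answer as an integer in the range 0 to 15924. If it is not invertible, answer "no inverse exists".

no inverse exists

Euclidean algorithm on 15925, 494:
15925 = 32*494 + 117
494 = 4*117 + 26
117 = 4*26 + 13
26 = 2*13 + 0
The gcd is 13, not 1, hence no inverse exists.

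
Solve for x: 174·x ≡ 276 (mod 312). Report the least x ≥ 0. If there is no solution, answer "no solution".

First find gcd(174, 312):
312 = 1×174 + 138
174 = 1×138 + 36
138 = 3×36 + 30
36 = 1×30 + 6
30 = 5×6 + 0
gcd = 6 and 6 | 276, so solutions exist. Divide through by 6: 29x ≡ 46 (mod 52).
Now find 29⁻¹ mod 52:
52 = 1×29 + 23
29 = 1×23 + 6
23 = 3×6 + 5
6 = 1×5 + 1
5 = 5×1 + 0
Back-substitute:
1 = 6 − 5
1 = −23 + 4·6
1 = 4·29 − 5·23
1 = −5·52 + 9·29
So 29⁻¹ ≡ 9 (mod 52).
Then x ≡ 9·46 ≡ 50 (mod 52); the smallest non-negative solution is x = 50.

50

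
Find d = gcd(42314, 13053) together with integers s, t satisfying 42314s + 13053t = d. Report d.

Repeated division:
42314 = 3*13053 + 3155
13053 = 4*3155 + 433
3155 = 7*433 + 124
433 = 3*124 + 61
124 = 2*61 + 2
61 = 30*2 + 1
2 = 2*1 + 0
gcd(42314, 13053) = 1.
Back-substituting:
1 = 61 − 30·2
1 = −30·124 + 61·61
1 = 61·433 − 213·124
1 = −213·3155 + 1552·433
1 = 1552·13053 − 6421·3155
1 = −6421·42314 + 20815·13053
So 1 = (-6421)·42314 + (20815)·13053.

1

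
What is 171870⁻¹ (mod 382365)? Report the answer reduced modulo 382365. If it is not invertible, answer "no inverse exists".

no inverse exists

Compute gcd(171870, 382365):
382365 = 2·171870 + 38625
171870 = 4·38625 + 17370
38625 = 2·17370 + 3885
17370 = 4·3885 + 1830
3885 = 2·1830 + 225
1830 = 8·225 + 30
225 = 7·30 + 15
30 = 2·15 + 0
gcd(171870, 382365) = 15 ≠ 1, so 171870 has no multiplicative inverse modulo 382365.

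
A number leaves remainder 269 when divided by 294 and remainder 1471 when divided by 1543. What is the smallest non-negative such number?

81707

Write x = 269 + 294·k. Then 294·k ≡ 1471 − 269 ≡ 1202 (mod 1543).
Need 294⁻¹ mod 1543. Extended Euclid on (1543, 294):
1543 = 5*294 + 73
294 = 4*73 + 2
73 = 36*2 + 1
2 = 2*1 + 0
Back-substitute:
1 = 73 − 36·2
1 = −36·294 + 145·73
1 = 145·1543 − 761·294
294⁻¹ ≡ 782 (mod 1543), so k ≡ 782·1202 ≡ 277 (mod 1543).
x = 269 + 294·277 = 81707.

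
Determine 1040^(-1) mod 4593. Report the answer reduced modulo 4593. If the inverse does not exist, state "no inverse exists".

3458

gcd(4593, 1040) by repeated division:
4593 = 4*1040 + 433
1040 = 2*433 + 174
433 = 2*174 + 85
174 = 2*85 + 4
85 = 21*4 + 1
4 = 4*1 + 0
The gcd is 1. Working backward:
1 = 85 − 21·4
1 = −21·174 + 43·85
1 = 43·433 − 107·174
1 = −107·1040 + 257·433
1 = 257·4593 − 1135·1040
Hence 1040⁻¹ ≡ -1135 ≡ 3458 (mod 4593).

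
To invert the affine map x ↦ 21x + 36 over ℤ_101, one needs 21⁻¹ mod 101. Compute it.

gcd(101, 21) by repeated division:
101 = 4·21 + 17
21 = 1·17 + 4
17 = 4·4 + 1
4 = 4·1 + 0
The gcd is 1. Working backward:
1 = 17 − 4·4
1 = −4·21 + 5·17
1 = 5·101 − 24·21
Hence 21⁻¹ ≡ -24 ≡ 77 (mod 101).

77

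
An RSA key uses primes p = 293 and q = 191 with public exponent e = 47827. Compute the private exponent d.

φ(n) = (p−1)(q−1) = 292·190 = 55480.
Need d with 47827·d ≡ 1 (mod 55480). Apply the extended Euclidean algorithm:
55480 = 1*47827 + 7653
47827 = 6*7653 + 1909
7653 = 4*1909 + 17
1909 = 112*17 + 5
17 = 3*5 + 2
5 = 2*2 + 1
2 = 2*1 + 0
Back-substitute:
1 = 5 − 2·2
1 = −2·17 + 7·5
1 = 7·1909 − 786·17
1 = −786·7653 + 3151·1909
1 = 3151·47827 − 19692·7653
1 = −19692·55480 + 22843·47827
So 47827·22843 ≡ 1 (mod 55480), hence d = 22843.

22843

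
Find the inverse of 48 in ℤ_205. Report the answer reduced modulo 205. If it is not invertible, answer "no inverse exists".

Run Euclid on (205, 48):
205 = 4*48 + 13
48 = 3*13 + 9
13 = 1*9 + 4
9 = 2*4 + 1
4 = 4*1 + 0
gcd = 1, so the inverse exists. Back-substitute:
1 = 9 − 2·4
1 = −2·13 + 3·9
1 = 3·48 − 11·13
1 = −11·205 + 47·48
So 48·47 ≡ 1 (mod 205).

47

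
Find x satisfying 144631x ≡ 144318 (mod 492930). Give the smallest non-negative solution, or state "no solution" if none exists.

10488

First find gcd(144631, 492930):
492930 = 3×144631 + 59037
144631 = 2×59037 + 26557
59037 = 2×26557 + 5923
26557 = 4×5923 + 2865
5923 = 2×2865 + 193
2865 = 14×193 + 163
193 = 1×163 + 30
163 = 5×30 + 13
30 = 2×13 + 4
13 = 3×4 + 1
4 = 4×1 + 0
gcd = 1, so a unique solution mod 492930 exists.
Back-substitute for the Bézout coefficients:
1 = 13 − 3·4
1 = −3·30 + 7·13
1 = 7·163 − 38·30
1 = −38·193 + 45·163
1 = 45·2865 − 668·193
1 = −668·5923 + 1381·2865
1 = 1381·26557 − 6192·5923
1 = −6192·59037 + 13765·26557
1 = 13765·144631 − 33722·59037
1 = −33722·492930 + 114931·144631
So 144631·(114931) ≡ 1 (mod 492930), giving 144631⁻¹ ≡ 114931.
x ≡ 144631⁻¹·144318 ≡ 114931·144318 ≡ 10488 (mod 492930).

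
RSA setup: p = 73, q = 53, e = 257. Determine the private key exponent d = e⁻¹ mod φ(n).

641

φ(n) = (p−1)(q−1) = 72·52 = 3744.
Need d with 257·d ≡ 1 (mod 3744). Apply the extended Euclidean algorithm:
3744 = 14×257 + 146
257 = 1×146 + 111
146 = 1×111 + 35
111 = 3×35 + 6
35 = 5×6 + 5
6 = 1×5 + 1
5 = 5×1 + 0
Back-substitute:
1 = 6 − 5
1 = −35 + 6·6
1 = 6·111 − 19·35
1 = −19·146 + 25·111
1 = 25·257 − 44·146
1 = −44·3744 + 641·257
So 257·641 ≡ 1 (mod 3744), hence d = 641.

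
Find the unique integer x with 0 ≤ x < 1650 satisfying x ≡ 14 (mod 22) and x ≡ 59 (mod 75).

Write x = 14 + 22·k. Then 22·k ≡ 59 − 14 ≡ 45 (mod 75).
Need 22⁻¹ mod 75. Extended Euclid on (75, 22):
75 = 3*22 + 9
22 = 2*9 + 4
9 = 2*4 + 1
4 = 4*1 + 0
Back-substitute:
1 = 9 − 2·4
1 = −2·22 + 5·9
1 = 5·75 − 17·22
22⁻¹ ≡ 58 (mod 75), so k ≡ 58·45 ≡ 60 (mod 75).
x = 14 + 22·60 = 1334.

1334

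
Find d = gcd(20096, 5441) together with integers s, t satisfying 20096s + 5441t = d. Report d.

Repeated division:
20096 = 3*5441 + 3773
5441 = 1*3773 + 1668
3773 = 2*1668 + 437
1668 = 3*437 + 357
437 = 1*357 + 80
357 = 4*80 + 37
80 = 2*37 + 6
37 = 6*6 + 1
6 = 6*1 + 0
gcd(20096, 5441) = 1.
Express as a combination:
1 = 37 − 6·6
1 = −6·80 + 13·37
1 = 13·357 − 58·80
1 = −58·437 + 71·357
1 = 71·1668 − 271·437
1 = −271·3773 + 613·1668
1 = 613·5441 − 884·3773
1 = −884·20096 + 3265·5441
So 1 = (-884)·20096 + (3265)·5441.

1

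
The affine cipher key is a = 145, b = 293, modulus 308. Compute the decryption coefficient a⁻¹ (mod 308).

Run Euclid on (308, 145):
308 = 2*145 + 18
145 = 8*18 + 1
18 = 18*1 + 0
The gcd is 1. Working backward:
1 = 145 − 8·18
1 = −8·308 + 17·145
So 145·17 ≡ 1 (mod 308).

17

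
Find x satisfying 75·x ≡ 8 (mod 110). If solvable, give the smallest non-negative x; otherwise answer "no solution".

no solution

gcd(75, 110):
110 = 1*75 + 35
75 = 2*35 + 5
35 = 7*5 + 0
gcd = 5, but 5 ∤ 8, so the congruence has no solution.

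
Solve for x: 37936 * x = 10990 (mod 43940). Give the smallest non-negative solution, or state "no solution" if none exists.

gcd(37936, 43940):
43940 = 1·37936 + 6004
37936 = 6·6004 + 1912
6004 = 3·1912 + 268
1912 = 7·268 + 36
268 = 7·36 + 16
36 = 2·16 + 4
16 = 4·4 + 0
gcd = 4, but 4 ∤ 10990, so the congruence has no solution.

no solution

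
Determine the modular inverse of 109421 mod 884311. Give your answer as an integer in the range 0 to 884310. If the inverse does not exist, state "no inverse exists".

272225

gcd(884311, 109421) by repeated division:
884311 = 8×109421 + 8943
109421 = 12×8943 + 2105
8943 = 4×2105 + 523
2105 = 4×523 + 13
523 = 40×13 + 3
13 = 4×3 + 1
3 = 3×1 + 0
gcd = 1, so the inverse exists. Back-substitute:
1 = 13 − 4·3
1 = −4·523 + 161·13
1 = 161·2105 − 648·523
1 = −648·8943 + 2753·2105
1 = 2753·109421 − 33684·8943
1 = −33684·884311 + 272225·109421
So 109421·272225 ≡ 1 (mod 884311).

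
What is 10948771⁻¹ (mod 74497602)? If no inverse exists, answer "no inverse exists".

55995097

gcd(74497602, 10948771) by repeated division:
74497602 = 6·10948771 + 8804976
10948771 = 1·8804976 + 2143795
8804976 = 4·2143795 + 229796
2143795 = 9·229796 + 75631
229796 = 3·75631 + 2903
75631 = 26·2903 + 153
2903 = 18·153 + 149
153 = 1·149 + 4
149 = 37·4 + 1
4 = 4·1 + 0
gcd = 1, so the inverse exists. Back-substitute:
1 = 149 − 37·4
1 = −37·153 + 38·149
1 = 38·2903 − 721·153
1 = −721·75631 + 18784·2903
1 = 18784·229796 − 57073·75631
1 = −57073·2143795 + 532441·229796
1 = 532441·8804976 − 2186837·2143795
1 = −2186837·10948771 + 2719278·8804976
1 = 2719278·74497602 − 18502505·10948771
Hence 10948771⁻¹ ≡ -18502505 ≡ 55995097 (mod 74497602).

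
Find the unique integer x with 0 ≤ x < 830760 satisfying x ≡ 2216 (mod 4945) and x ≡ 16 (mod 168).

160456

Write x = 2216 + 4945·k. Then 4945·k ≡ 16 − 2216 ≡ 152 (mod 168).
Need 4945⁻¹ mod 168. Extended Euclid on (168, 73):
168 = 2*73 + 22
73 = 3*22 + 7
22 = 3*7 + 1
7 = 7*1 + 0
Back-substitute:
1 = 22 − 3·7
1 = −3·73 + 10·22
1 = 10·168 − 23·73
4945⁻¹ ≡ 145 (mod 168), so k ≡ 145·152 ≡ 32 (mod 168).
x = 2216 + 4945·32 = 160456.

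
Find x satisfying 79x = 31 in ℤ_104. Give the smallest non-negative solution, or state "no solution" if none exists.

First find gcd(79, 104):
104 = 1*79 + 25
79 = 3*25 + 4
25 = 6*4 + 1
4 = 4*1 + 0
gcd = 1, so a unique solution mod 104 exists.
Back-substitute for the Bézout coefficients:
1 = 25 − 6·4
1 = −6·79 + 19·25
1 = 19·104 − 25·79
So 79·(-25) ≡ 1 (mod 104), giving 79⁻¹ ≡ 79.
x ≡ 79⁻¹·31 ≡ 79·31 ≡ 57 (mod 104).

57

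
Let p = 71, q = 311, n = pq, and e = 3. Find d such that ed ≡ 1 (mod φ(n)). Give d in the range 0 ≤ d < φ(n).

φ(n) = (p−1)(q−1) = 70·310 = 21700.
Need d with 3·d ≡ 1 (mod 21700). Apply the extended Euclidean algorithm:
21700 = 7233*3 + 1
3 = 3*1 + 0
Back-substitute:
1 = 21700 − 7233·3
So 3·(-7233) ≡ 1 (mod 21700), hence d ≡ -7233 ≡ 14467 (mod 21700).

14467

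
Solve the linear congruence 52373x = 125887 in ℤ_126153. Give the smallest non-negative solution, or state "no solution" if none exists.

62885

First find gcd(52373, 126153):
126153 = 2×52373 + 21407
52373 = 2×21407 + 9559
21407 = 2×9559 + 2289
9559 = 4×2289 + 403
2289 = 5×403 + 274
403 = 1×274 + 129
274 = 2×129 + 16
129 = 8×16 + 1
16 = 16×1 + 0
gcd = 1, so a unique solution mod 126153 exists.
Back-substitute for the Bézout coefficients:
1 = 129 − 8·16
1 = −8·274 + 17·129
1 = 17·403 − 25·274
1 = −25·2289 + 142·403
1 = 142·9559 − 593·2289
1 = −593·21407 + 1328·9559
1 = 1328·52373 − 3249·21407
1 = −3249·126153 + 7826·52373
So 52373·(7826) ≡ 1 (mod 126153), giving 52373⁻¹ ≡ 7826.
x ≡ 52373⁻¹·125887 ≡ 7826·125887 ≡ 62885 (mod 126153).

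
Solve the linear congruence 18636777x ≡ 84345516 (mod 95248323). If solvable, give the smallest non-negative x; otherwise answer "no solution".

2763072

First find gcd(18636777, 95248323):
95248323 = 5·18636777 + 2064438
18636777 = 9·2064438 + 56835
2064438 = 36·56835 + 18378
56835 = 3·18378 + 1701
18378 = 10·1701 + 1368
1701 = 1·1368 + 333
1368 = 4·333 + 36
333 = 9·36 + 9
36 = 4·9 + 0
gcd = 9 and 9 | 84345516, so solutions exist. Divide through by 9: 2070753x ≡ 9371724 (mod 10583147).
Now find 2070753⁻¹ mod 10583147:
10583147 = 5*2070753 + 229382
2070753 = 9*229382 + 6315
229382 = 36*6315 + 2042
6315 = 3*2042 + 189
2042 = 10*189 + 152
189 = 1*152 + 37
152 = 4*37 + 4
37 = 9*4 + 1
4 = 4*1 + 0
Back-substitute:
1 = 37 − 9·4
1 = −9·152 + 37·37
1 = 37·189 − 46·152
1 = −46·2042 + 497·189
1 = 497·6315 − 1537·2042
1 = −1537·229382 + 55829·6315
1 = 55829·2070753 − 503998·229382
1 = −503998·10583147 + 2575819·2070753
So 2070753⁻¹ ≡ 2575819 (mod 10583147).
Then x ≡ 2575819·9371724 ≡ 2763072 (mod 10583147); the smallest non-negative solution is x = 2763072.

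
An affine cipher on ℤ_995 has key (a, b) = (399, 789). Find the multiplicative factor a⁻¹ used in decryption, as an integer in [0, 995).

399

Apply the Euclidean algorithm to 995 and 399:
995 = 2·399 + 197
399 = 2·197 + 5
197 = 39·5 + 2
5 = 2·2 + 1
2 = 2·1 + 0
gcd = 1, so the inverse exists. Back-substitute:
1 = 5 − 2·2
1 = −2·197 + 79·5
1 = 79·399 − 160·197
1 = −160·995 + 399·399
So 399·399 ≡ 1 (mod 995).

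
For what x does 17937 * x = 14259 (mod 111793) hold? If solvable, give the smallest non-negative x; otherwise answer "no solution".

First find gcd(17937, 111793):
111793 = 6*17937 + 4171
17937 = 4*4171 + 1253
4171 = 3*1253 + 412
1253 = 3*412 + 17
412 = 24*17 + 4
17 = 4*4 + 1
4 = 4*1 + 0
gcd = 1, so a unique solution mod 111793 exists.
Back-substitute for the Bézout coefficients:
1 = 17 − 4·4
1 = −4·412 + 97·17
1 = 97·1253 − 295·412
1 = −295·4171 + 982·1253
1 = 982·17937 − 4223·4171
1 = −4223·111793 + 26320·17937
So 17937·(26320) ≡ 1 (mod 111793), giving 17937⁻¹ ≡ 26320.
x ≡ 17937⁻¹·14259 ≡ 26320·14259 ≡ 7779 (mod 111793).

7779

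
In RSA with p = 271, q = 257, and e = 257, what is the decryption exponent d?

φ(n) = (p−1)(q−1) = 270·256 = 69120.
Need d with 257·d ≡ 1 (mod 69120). Apply the extended Euclidean algorithm:
69120 = 268×257 + 244
257 = 1×244 + 13
244 = 18×13 + 10
13 = 1×10 + 3
10 = 3×3 + 1
3 = 3×1 + 0
Back-substitute:
1 = 10 − 3·3
1 = −3·13 + 4·10
1 = 4·244 − 75·13
1 = −75·257 + 79·244
1 = 79·69120 − 21247·257
So 257·(-21247) ≡ 1 (mod 69120), hence d ≡ -21247 ≡ 47873 (mod 69120).

47873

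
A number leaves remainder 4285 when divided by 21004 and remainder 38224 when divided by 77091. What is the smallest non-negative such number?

Write x = 4285 + 21004·k. Then 21004·k ≡ 38224 − 4285 ≡ 33939 (mod 77091).
Need 21004⁻¹ mod 77091. Extended Euclid on (77091, 21004):
77091 = 3*21004 + 14079
21004 = 1*14079 + 6925
14079 = 2*6925 + 229
6925 = 30*229 + 55
229 = 4*55 + 9
55 = 6*9 + 1
9 = 9*1 + 0
Back-substitute:
1 = 55 − 6·9
1 = −6·229 + 25·55
1 = 25·6925 − 756·229
1 = −756·14079 + 1537·6925
1 = 1537·21004 − 2293·14079
1 = −2293·77091 + 8416·21004
21004⁻¹ ≡ 8416 (mod 77091), so k ≡ 8416·33939 ≡ 8469 (mod 77091).
x = 4285 + 21004·8469 = 177887161.

177887161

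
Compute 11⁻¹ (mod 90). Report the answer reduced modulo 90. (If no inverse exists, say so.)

41

Apply the Euclidean algorithm to 90 and 11:
90 = 8×11 + 2
11 = 5×2 + 1
2 = 2×1 + 0
gcd = 1, so the inverse exists. Back-substitute:
1 = 11 − 5·2
1 = −5·90 + 41·11
So 11·41 ≡ 1 (mod 90).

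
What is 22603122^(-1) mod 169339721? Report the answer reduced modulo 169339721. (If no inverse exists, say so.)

Apply the Euclidean algorithm to 169339721 and 22603122:
169339721 = 7·22603122 + 11117867
22603122 = 2·11117867 + 367388
11117867 = 30·367388 + 96227
367388 = 3·96227 + 78707
96227 = 1·78707 + 17520
78707 = 4·17520 + 8627
17520 = 2·8627 + 266
8627 = 32·266 + 115
266 = 2·115 + 36
115 = 3·36 + 7
36 = 5·7 + 1
7 = 7·1 + 0
Since gcd(22603122, 169339721) = 1, back-substitute to write 1 as a combination:
1 = 36 − 5·7
1 = −5·115 + 16·36
1 = 16·266 − 37·115
1 = −37·8627 + 1200·266
1 = 1200·17520 − 2437·8627
1 = −2437·78707 + 10948·17520
1 = 10948·96227 − 13385·78707
1 = −13385·367388 + 51103·96227
1 = 51103·11117867 − 1546475·367388
1 = −1546475·22603122 + 3144053·11117867
1 = 3144053·169339721 − 23554846·22603122
Hence 22603122⁻¹ ≡ -23554846 ≡ 145784875 (mod 169339721).

145784875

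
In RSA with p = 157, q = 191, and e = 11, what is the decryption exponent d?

24251

φ(n) = (p−1)(q−1) = 156·190 = 29640.
Need d with 11·d ≡ 1 (mod 29640). Apply the extended Euclidean algorithm:
29640 = 2694×11 + 6
11 = 1×6 + 5
6 = 1×5 + 1
5 = 5×1 + 0
Back-substitute:
1 = 6 − 5
1 = −11 + 2·6
1 = 2·29640 − 5389·11
So 11·(-5389) ≡ 1 (mod 29640), hence d ≡ -5389 ≡ 24251 (mod 29640).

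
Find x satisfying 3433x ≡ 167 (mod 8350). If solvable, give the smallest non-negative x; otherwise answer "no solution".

First find gcd(3433, 8350):
8350 = 2*3433 + 1484
3433 = 2*1484 + 465
1484 = 3*465 + 89
465 = 5*89 + 20
89 = 4*20 + 9
20 = 2*9 + 2
9 = 4*2 + 1
2 = 2*1 + 0
gcd = 1, so a unique solution mod 8350 exists.
Back-substitute for the Bézout coefficients:
1 = 9 − 4·2
1 = −4·20 + 9·9
1 = 9·89 − 40·20
1 = −40·465 + 209·89
1 = 209·1484 − 667·465
1 = −667·3433 + 1543·1484
1 = 1543·8350 − 3753·3433
So 3433·(-3753) ≡ 1 (mod 8350), giving 3433⁻¹ ≡ 4597.
x ≡ 3433⁻¹·167 ≡ 4597·167 ≡ 7849 (mod 8350).

7849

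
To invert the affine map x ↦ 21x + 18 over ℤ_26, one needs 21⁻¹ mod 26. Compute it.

gcd(26, 21) by repeated division:
26 = 1*21 + 5
21 = 4*5 + 1
5 = 5*1 + 0
The gcd is 1. Working backward:
1 = 21 − 4·5
1 = −4·26 + 5·21
So 21·5 ≡ 1 (mod 26).

5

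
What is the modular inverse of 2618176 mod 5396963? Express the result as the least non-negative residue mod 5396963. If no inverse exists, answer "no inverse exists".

no inverse exists

Euclidean algorithm on 5396963, 2618176:
5396963 = 2·2618176 + 160611
2618176 = 16·160611 + 48400
160611 = 3·48400 + 15411
48400 = 3·15411 + 2167
15411 = 7·2167 + 242
2167 = 8·242 + 231
242 = 1·231 + 11
231 = 21·11 + 0
Since gcd = 11 > 1, 2618176 is not a unit mod 5396963.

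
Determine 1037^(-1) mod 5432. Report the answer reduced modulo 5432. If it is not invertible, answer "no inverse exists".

Extended Euclidean algorithm:
5432 = 5×1037 + 247
1037 = 4×247 + 49
247 = 5×49 + 2
49 = 24×2 + 1
2 = 2×1 + 0
Since gcd(1037, 5432) = 1, back-substitute to write 1 as a combination:
1 = 49 − 24·2
1 = −24·247 + 121·49
1 = 121·1037 − 508·247
1 = −508·5432 + 2661·1037
So 1037·2661 ≡ 1 (mod 5432).

2661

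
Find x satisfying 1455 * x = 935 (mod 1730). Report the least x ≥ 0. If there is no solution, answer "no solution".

First find gcd(1455, 1730):
1730 = 1·1455 + 275
1455 = 5·275 + 80
275 = 3·80 + 35
80 = 2·35 + 10
35 = 3·10 + 5
10 = 2·5 + 0
gcd = 5 and 5 | 935, so solutions exist. Divide through by 5: 291x ≡ 187 (mod 346).
Now find 291⁻¹ mod 346:
346 = 1*291 + 55
291 = 5*55 + 16
55 = 3*16 + 7
16 = 2*7 + 2
7 = 3*2 + 1
2 = 2*1 + 0
Back-substitute:
1 = 7 − 3·2
1 = −3·16 + 7·7
1 = 7·55 − 24·16
1 = −24·291 + 127·55
1 = 127·346 − 151·291
So 291·(-151) ≡ 1 (mod 346), i.e. 291⁻¹ ≡ 195.
Then x ≡ 195·187 ≡ 135 (mod 346); the smallest non-negative solution is x = 135.

135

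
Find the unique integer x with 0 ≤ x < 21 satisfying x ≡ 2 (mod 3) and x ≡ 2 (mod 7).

Write x = 2 + 3·k. Then 3·k ≡ 2 − 2 ≡ 0 (mod 7).
Need 3⁻¹ mod 7. Extended Euclid on (7, 3):
7 = 2·3 + 1
3 = 3·1 + 0
Back-substitute:
1 = 7 − 2·3
3⁻¹ ≡ 5 (mod 7), so k ≡ 5·0 ≡ 0 (mod 7).
x = 2 + 3·0 = 2.

2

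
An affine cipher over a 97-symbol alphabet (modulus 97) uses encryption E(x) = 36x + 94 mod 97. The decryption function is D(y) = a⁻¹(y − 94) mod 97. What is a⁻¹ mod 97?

62

Run Euclid on (97, 36):
97 = 2×36 + 25
36 = 1×25 + 11
25 = 2×11 + 3
11 = 3×3 + 2
3 = 1×2 + 1
2 = 2×1 + 0
gcd = 1, so the inverse exists. Back-substitute:
1 = 3 − 2
1 = −11 + 4·3
1 = 4·25 − 9·11
1 = −9·36 + 13·25
1 = 13·97 − 35·36
So 36·(-35) ≡ 1 (mod 97), and -35 ≡ 62 (mod 97).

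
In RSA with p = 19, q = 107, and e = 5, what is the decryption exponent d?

1145

φ(n) = (p−1)(q−1) = 18·106 = 1908.
Need d with 5·d ≡ 1 (mod 1908). Apply the extended Euclidean algorithm:
1908 = 381×5 + 3
5 = 1×3 + 2
3 = 1×2 + 1
2 = 2×1 + 0
Back-substitute:
1 = 3 − 2
1 = −5 + 2·3
1 = 2·1908 − 763·5
So 5·(-763) ≡ 1 (mod 1908), hence d ≡ -763 ≡ 1145 (mod 1908).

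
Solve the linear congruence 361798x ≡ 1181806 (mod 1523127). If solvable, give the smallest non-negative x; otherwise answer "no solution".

1166368

First find gcd(361798, 1523127):
1523127 = 4×361798 + 75935
361798 = 4×75935 + 58058
75935 = 1×58058 + 17877
58058 = 3×17877 + 4427
17877 = 4×4427 + 169
4427 = 26×169 + 33
169 = 5×33 + 4
33 = 8×4 + 1
4 = 4×1 + 0
gcd = 1, so a unique solution mod 1523127 exists.
Back-substitute for the Bézout coefficients:
1 = 33 − 8·4
1 = −8·169 + 41·33
1 = 41·4427 − 1074·169
1 = −1074·17877 + 4337·4427
1 = 4337·58058 − 14085·17877
1 = −14085·75935 + 18422·58058
1 = 18422·361798 − 87773·75935
1 = −87773·1523127 + 369514·361798
So 361798·(369514) ≡ 1 (mod 1523127), giving 361798⁻¹ ≡ 369514.
x ≡ 361798⁻¹·1181806 ≡ 369514·1181806 ≡ 1166368 (mod 1523127).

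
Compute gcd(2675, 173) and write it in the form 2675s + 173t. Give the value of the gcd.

1

Repeated division:
2675 = 15×173 + 80
173 = 2×80 + 13
80 = 6×13 + 2
13 = 6×2 + 1
2 = 2×1 + 0
gcd(2675, 173) = 1.
Back-substituting:
1 = 13 − 6·2
1 = −6·80 + 37·13
1 = 37·173 − 80·80
1 = −80·2675 + 1237·173
So 1 = (-80)·2675 + (1237)·173.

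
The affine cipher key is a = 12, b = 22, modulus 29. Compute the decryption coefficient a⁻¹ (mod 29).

Apply the Euclidean algorithm to 29 and 12:
29 = 2*12 + 5
12 = 2*5 + 2
5 = 2*2 + 1
2 = 2*1 + 0
Since gcd(12, 29) = 1, back-substitute to write 1 as a combination:
1 = 5 − 2·2
1 = −2·12 + 5·5
1 = 5·29 − 12·12
Hence 12⁻¹ ≡ -12 ≡ 17 (mod 29).

17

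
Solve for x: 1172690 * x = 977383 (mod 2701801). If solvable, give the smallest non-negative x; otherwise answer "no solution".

250662

First find gcd(1172690, 2701801):
2701801 = 2*1172690 + 356421
1172690 = 3*356421 + 103427
356421 = 3*103427 + 46140
103427 = 2*46140 + 11147
46140 = 4*11147 + 1552
11147 = 7*1552 + 283
1552 = 5*283 + 137
283 = 2*137 + 9
137 = 15*9 + 2
9 = 4*2 + 1
2 = 2*1 + 0
gcd = 1, so a unique solution mod 2701801 exists.
Back-substitute for the Bézout coefficients:
1 = 9 − 4·2
1 = −4·137 + 61·9
1 = 61·283 − 126·137
1 = −126·1552 + 691·283
1 = 691·11147 − 4963·1552
1 = −4963·46140 + 20543·11147
1 = 20543·103427 − 46049·46140
1 = −46049·356421 + 158690·103427
1 = 158690·1172690 − 522119·356421
1 = −522119·2701801 + 1202928·1172690
So 1172690·(1202928) ≡ 1 (mod 2701801), giving 1172690⁻¹ ≡ 1202928.
x ≡ 1172690⁻¹·977383 ≡ 1202928·977383 ≡ 250662 (mod 2701801).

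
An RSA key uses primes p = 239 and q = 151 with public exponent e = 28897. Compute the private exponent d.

33433

φ(n) = (p−1)(q−1) = 238·150 = 35700.
Need d with 28897·d ≡ 1 (mod 35700). Apply the extended Euclidean algorithm:
35700 = 1*28897 + 6803
28897 = 4*6803 + 1685
6803 = 4*1685 + 63
1685 = 26*63 + 47
63 = 1*47 + 16
47 = 2*16 + 15
16 = 1*15 + 1
15 = 15*1 + 0
Back-substitute:
1 = 16 − 15
1 = −47 + 3·16
1 = 3·63 − 4·47
1 = −4·1685 + 107·63
1 = 107·6803 − 432·1685
1 = −432·28897 + 1835·6803
1 = 1835·35700 − 2267·28897
So 28897·(-2267) ≡ 1 (mod 35700), hence d ≡ -2267 ≡ 33433 (mod 35700).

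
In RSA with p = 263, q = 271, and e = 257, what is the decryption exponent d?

46793

φ(n) = (p−1)(q−1) = 262·270 = 70740.
Need d with 257·d ≡ 1 (mod 70740). Apply the extended Euclidean algorithm:
70740 = 275*257 + 65
257 = 3*65 + 62
65 = 1*62 + 3
62 = 20*3 + 2
3 = 1*2 + 1
2 = 2*1 + 0
Back-substitute:
1 = 3 − 2
1 = −62 + 21·3
1 = 21·65 − 22·62
1 = −22·257 + 87·65
1 = 87·70740 − 23947·257
So 257·(-23947) ≡ 1 (mod 70740), hence d ≡ -23947 ≡ 46793 (mod 70740).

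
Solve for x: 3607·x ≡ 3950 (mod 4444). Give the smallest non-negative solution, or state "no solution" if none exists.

2650

First find gcd(3607, 4444):
4444 = 1·3607 + 837
3607 = 4·837 + 259
837 = 3·259 + 60
259 = 4·60 + 19
60 = 3·19 + 3
19 = 6·3 + 1
3 = 3·1 + 0
gcd = 1, so a unique solution mod 4444 exists.
Back-substitute for the Bézout coefficients:
1 = 19 − 6·3
1 = −6·60 + 19·19
1 = 19·259 − 82·60
1 = −82·837 + 265·259
1 = 265·3607 − 1142·837
1 = −1142·4444 + 1407·3607
So 3607·(1407) ≡ 1 (mod 4444), giving 3607⁻¹ ≡ 1407.
x ≡ 3607⁻¹·3950 ≡ 1407·3950 ≡ 2650 (mod 4444).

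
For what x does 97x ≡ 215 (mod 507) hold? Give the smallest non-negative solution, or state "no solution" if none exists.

First find gcd(97, 507):
507 = 5*97 + 22
97 = 4*22 + 9
22 = 2*9 + 4
9 = 2*4 + 1
4 = 4*1 + 0
gcd = 1, so a unique solution mod 507 exists.
Back-substitute for the Bézout coefficients:
1 = 9 − 2·4
1 = −2·22 + 5·9
1 = 5·97 − 22·22
1 = −22·507 + 115·97
So 97·(115) ≡ 1 (mod 507), giving 97⁻¹ ≡ 115.
x ≡ 97⁻¹·215 ≡ 115·215 ≡ 389 (mod 507).

389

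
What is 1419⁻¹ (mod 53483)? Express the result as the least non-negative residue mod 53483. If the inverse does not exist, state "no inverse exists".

41422

Apply the Euclidean algorithm to 53483 and 1419:
53483 = 37×1419 + 980
1419 = 1×980 + 439
980 = 2×439 + 102
439 = 4×102 + 31
102 = 3×31 + 9
31 = 3×9 + 4
9 = 2×4 + 1
4 = 4×1 + 0
Since gcd(1419, 53483) = 1, back-substitute to write 1 as a combination:
1 = 9 − 2·4
1 = −2·31 + 7·9
1 = 7·102 − 23·31
1 = −23·439 + 99·102
1 = 99·980 − 221·439
1 = −221·1419 + 320·980
1 = 320·53483 − 12061·1419
Hence 1419⁻¹ ≡ -12061 ≡ 41422 (mod 53483).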